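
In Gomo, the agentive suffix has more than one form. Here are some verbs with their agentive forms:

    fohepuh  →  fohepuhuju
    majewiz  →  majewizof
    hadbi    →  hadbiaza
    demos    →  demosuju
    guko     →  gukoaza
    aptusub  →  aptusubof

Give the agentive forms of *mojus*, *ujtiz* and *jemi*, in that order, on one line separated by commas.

mojusuju, ujtizof, jemiaza

The alternation tracks the final sound of the stem — -uju when the stem ends in a voiceless consonant (*fohepuh*, *demos*); -of when the stem ends in a voiced consonant (*majewiz*, *aptusub*); -aza when the stem ends in a vowel (*hadbi*, *guko*).
*mojus*: final sound = /s/, a voiceless consonant → -uju → *mojusuju*.
The final sound of *ujtiz* is /z/, which is a voiced consonant, so the suffix is -of, giving *ujtizof*.
*jemi*: final sound = /i/, a vowel → -aza → *jemiaza*.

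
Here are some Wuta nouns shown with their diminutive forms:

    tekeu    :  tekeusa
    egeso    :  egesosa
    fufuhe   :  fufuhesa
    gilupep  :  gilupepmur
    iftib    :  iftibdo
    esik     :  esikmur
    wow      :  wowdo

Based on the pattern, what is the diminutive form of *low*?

lowdo

The suffix is conditioned by the final sound: -mur when the stem ends in a voiceless consonant (*gilupep*, *esik*); -do when the stem ends in a voiced consonant (*iftib*, *wow*); -sa when the stem ends in a vowel (*tekeu*, *egeso*, *fufuhe*).
Since the final sound of *low* is /w/ (a voiced consonant), it takes -do, giving *lowdo*.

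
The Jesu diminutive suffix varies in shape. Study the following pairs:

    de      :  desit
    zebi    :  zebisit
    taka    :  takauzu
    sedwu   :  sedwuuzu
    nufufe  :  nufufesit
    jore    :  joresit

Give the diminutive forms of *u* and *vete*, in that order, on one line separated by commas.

uuzu, vetesit

The alternation tracks the last vowel of the stem — -sit when the last vowel of the stem is a front vowel (*de*, *zebi*, *nufufe*, *jore*); -uzu when the last vowel of the stem is a back vowel (*taka*, *sedwu*).
The last vowel of *u* is /u/, which is a back vowel, so the suffix is -uzu, giving *uuzu*.
*vete*: last vowel = /e/, a front vowel → -sit → *vetesit*.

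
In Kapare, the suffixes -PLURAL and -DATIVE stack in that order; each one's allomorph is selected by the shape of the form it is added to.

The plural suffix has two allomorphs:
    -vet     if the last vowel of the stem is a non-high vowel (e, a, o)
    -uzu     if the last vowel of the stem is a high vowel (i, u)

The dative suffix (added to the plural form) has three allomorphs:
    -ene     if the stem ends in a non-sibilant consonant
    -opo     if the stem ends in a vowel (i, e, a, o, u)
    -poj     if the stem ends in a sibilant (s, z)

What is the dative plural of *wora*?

woravetene

Since the last vowel of *wora* is /a/ (a non-high vowel), it takes -vet, giving *woravet*.
The plural form *woravet*: final sound = /t/, a non-sibilant consonant → -ene → *woravetene*.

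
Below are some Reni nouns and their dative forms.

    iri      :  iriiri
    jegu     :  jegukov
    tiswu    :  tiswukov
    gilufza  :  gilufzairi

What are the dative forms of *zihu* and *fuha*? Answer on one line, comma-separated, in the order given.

Looking at the last vowel of each stem: -kov when the last vowel of the stem is a rounded vowel (*jegu*, *tiswu*); -iri when the last vowel of the stem is an unrounded vowel (*iri*, *gilufza*).
*zihu* — last vowel /u/ (a rounded vowel) → -kov → *zihukov*.
*fuha*: last vowel = /a/, an unrounded vowel → -iri → *fuhairi*.

zihukov, fuhairi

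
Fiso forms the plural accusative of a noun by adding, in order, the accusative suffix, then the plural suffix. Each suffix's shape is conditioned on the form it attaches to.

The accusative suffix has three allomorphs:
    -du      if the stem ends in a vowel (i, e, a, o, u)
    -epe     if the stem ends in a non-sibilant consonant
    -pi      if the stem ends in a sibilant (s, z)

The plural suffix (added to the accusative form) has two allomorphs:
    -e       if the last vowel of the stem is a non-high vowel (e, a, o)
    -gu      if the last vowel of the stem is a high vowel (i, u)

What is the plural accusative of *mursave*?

Since the final sound of *mursave* is /e/ (a vowel), it takes -du, giving *mursavedu*.
Since the last vowel of the accusative form *mursavedu* is /u/ (a high vowel), it takes -gu, giving *mursavedugu*.

mursavedugu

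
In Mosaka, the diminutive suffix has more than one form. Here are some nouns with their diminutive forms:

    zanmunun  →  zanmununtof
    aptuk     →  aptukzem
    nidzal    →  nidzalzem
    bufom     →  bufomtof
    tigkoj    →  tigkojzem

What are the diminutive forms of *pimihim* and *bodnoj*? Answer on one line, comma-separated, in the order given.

pimihimtof, bodnojzem

The suffix is conditioned by the final consonant: -tof when the stem ends in a nasal (*zanmunun*, *bufom*); -zem when the stem ends in a non-nasal consonant (*aptuk*, *nidzal*, *tigkoj*).
*pimihim* — final consonant /m/ (a nasal) → -tof → *pimihimtof*.
Since the final consonant of *bodnoj* is /j/ (non-nasal), it takes -zem, giving *bodnojzem*.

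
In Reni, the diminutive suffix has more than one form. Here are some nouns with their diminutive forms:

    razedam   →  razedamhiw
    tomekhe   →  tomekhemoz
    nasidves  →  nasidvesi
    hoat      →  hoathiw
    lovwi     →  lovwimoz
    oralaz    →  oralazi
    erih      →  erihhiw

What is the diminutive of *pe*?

The suffix is conditioned by the final sound: -i when the stem ends in a sibilant (*nasidves*, *oralaz*); -hiw when the stem ends in a non-sibilant consonant (*razedam*, *hoat*, *erih*); -moz when the stem ends in a vowel (*tomekhe*, *lovwi*).
*pe* — final sound /e/ (a vowel) → -moz → *pemoz*.

pemoz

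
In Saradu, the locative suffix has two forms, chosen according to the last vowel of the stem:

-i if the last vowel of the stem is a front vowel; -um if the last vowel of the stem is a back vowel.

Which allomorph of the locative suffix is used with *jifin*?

-i

*jifin* — last vowel /i/ (a front vowel) → -i.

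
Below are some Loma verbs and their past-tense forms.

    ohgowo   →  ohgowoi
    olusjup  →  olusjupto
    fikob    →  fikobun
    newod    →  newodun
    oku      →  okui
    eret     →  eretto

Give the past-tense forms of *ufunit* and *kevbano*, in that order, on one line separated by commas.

ufunitto, kevbanoi

The pattern is voicing of the final sound: -to when the stem ends in a voiceless consonant (*olusjup*, *eret*); -un when the stem ends in a voiced consonant (*fikob*, *newod*); -i when the stem ends in a vowel (*ohgowo*, *oku*).
*ufunit* — final sound /t/ (a voiceless consonant) → -to → *ufunitto*.
*kevbano*: final sound = /o/, a vowel → -i → *kevbanoi*.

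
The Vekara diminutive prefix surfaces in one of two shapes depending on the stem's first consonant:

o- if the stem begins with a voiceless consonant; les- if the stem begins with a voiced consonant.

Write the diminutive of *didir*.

Since the first consonant of *didir* is /d/ (voiced), it takes les-, giving *lesdidir*.

lesdidir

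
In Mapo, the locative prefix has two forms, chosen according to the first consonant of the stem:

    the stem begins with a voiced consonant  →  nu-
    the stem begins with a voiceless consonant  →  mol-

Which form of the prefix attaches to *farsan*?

mol-

Since the first consonant of *farsan* is /f/ (voiceless), it takes mol-.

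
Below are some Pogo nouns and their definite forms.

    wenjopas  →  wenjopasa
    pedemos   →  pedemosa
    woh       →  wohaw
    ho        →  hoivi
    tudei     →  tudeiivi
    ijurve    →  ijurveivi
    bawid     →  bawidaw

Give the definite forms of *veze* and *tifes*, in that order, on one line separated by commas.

vezeivi, tifesa

The suffix is conditioned by the final sound: -a when the stem ends in a sibilant (*wenjopas*, *pedemos*); -aw when the stem ends in a non-sibilant consonant (*woh*, *bawid*); -ivi when the stem ends in a vowel (*ho*, *tudei*, *ijurve*).
*veze* — final sound /e/ (a vowel) → -ivi → *vezeivi*.
Since the final sound of *tifes* is /s/ (a sibilant), it takes -a, giving *tifesa*.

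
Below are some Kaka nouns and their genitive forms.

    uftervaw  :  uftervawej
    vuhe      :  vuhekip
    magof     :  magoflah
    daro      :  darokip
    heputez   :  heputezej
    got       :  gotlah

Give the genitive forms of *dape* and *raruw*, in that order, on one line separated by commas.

dapekip, raruwej

The alternation tracks the final sound of the stem — -lah when the stem ends in a voiceless consonant (*magof*, *got*); -ej when the stem ends in a voiced consonant (*uftervaw*, *heputez*); -kip when the stem ends in a vowel (*vuhe*, *daro*).
*dape* — final sound /e/ (a vowel) → -kip → *dapekip*.
*raruw*: final sound = /w/, a voiced consonant → -ej → *raruwej*.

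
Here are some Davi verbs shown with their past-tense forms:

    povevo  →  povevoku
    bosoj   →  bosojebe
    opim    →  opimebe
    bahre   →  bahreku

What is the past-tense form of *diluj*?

dilujebe

The suffix is conditioned by the final sound: -ebe when the stem ends in a consonant (*bosoj*, *opim*); -ku when the stem ends in a vowel (*povevo*, *bahre*).
Since the final sound of *diluj* is /j/ (a consonant), it takes -ebe, giving *dilujebe*.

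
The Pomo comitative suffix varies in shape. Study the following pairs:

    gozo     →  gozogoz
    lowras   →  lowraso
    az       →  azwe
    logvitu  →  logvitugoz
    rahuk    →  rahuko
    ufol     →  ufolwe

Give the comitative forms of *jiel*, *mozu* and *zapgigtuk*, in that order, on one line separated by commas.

jielwe, mozugoz, zapgigtuko

The suffix is conditioned by the final sound: -o when the stem ends in a voiceless consonant (*lowras*, *rahuk*); -we when the stem ends in a voiced consonant (*az*, *ufol*); -goz when the stem ends in a vowel (*gozo*, *logvitu*).
*jiel*: final sound = /l/, a voiced consonant → -we → *jielwe*.
*mozu*: final sound = /u/, a vowel → -goz → *mozugoz*.
*zapgigtuk*: final sound = /k/, a voiceless consonant → -o → *zapgigtuko*.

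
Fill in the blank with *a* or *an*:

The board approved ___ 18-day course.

an

The indefinite article is chosen by the initial *sound* of the following word, not its spelling.
The number *18* is spoken "eighteen", beginning with /ˌeɪˈtiːn/ — a vowel sound.
So the article is *an*: The board approved an 18-day course.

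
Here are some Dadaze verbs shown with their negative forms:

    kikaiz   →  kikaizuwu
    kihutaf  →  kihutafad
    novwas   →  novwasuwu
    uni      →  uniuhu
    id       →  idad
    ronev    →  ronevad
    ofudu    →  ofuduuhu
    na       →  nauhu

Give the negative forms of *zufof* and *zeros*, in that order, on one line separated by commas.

zufofad, zerosuwu

The suffix is conditioned by the final sound: -uwu when the stem ends in a sibilant (*kikaiz*, *novwas*); -ad when the stem ends in a non-sibilant consonant (*kihutaf*, *id*, *ronev*); -uhu when the stem ends in a vowel (*uni*, *ofudu*, *na*).
The final sound of *zufof* is /f/, which is a non-sibilant consonant, so the suffix is -ad, giving *zufofad*.
The final sound of *zeros* is /s/, which is a sibilant, so the suffix is -uwu, giving *zerosuwu*.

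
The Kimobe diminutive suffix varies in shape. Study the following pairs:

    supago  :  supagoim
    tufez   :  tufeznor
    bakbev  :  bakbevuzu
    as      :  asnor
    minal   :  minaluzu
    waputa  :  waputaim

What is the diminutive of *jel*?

jeluzu

The suffix is conditioned by the final sound: -nor when the stem ends in a sibilant (*tufez*, *as*); -uzu when the stem ends in a non-sibilant consonant (*bakbev*, *minal*); -im when the stem ends in a vowel (*supago*, *waputa*).
*jel*: final sound = /l/, a non-sibilant consonant → -uzu → *jeluzu*.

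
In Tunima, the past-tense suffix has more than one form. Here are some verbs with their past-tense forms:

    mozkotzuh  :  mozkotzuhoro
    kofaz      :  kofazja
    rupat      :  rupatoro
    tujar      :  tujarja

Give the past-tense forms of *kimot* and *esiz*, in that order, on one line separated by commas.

The suffix is conditioned by the final consonant: -oro when the stem ends in a voiceless consonant (*mozkotzuh*, *rupat*); -ja when the stem ends in a voiced consonant (*kofaz*, *tujar*).
*kimot* — final consonant /t/ (voiceless) → -oro → *kimotoro*.
*esiz* — final consonant /z/ (voiced) → -ja → *esizja*.

kimotoro, esizja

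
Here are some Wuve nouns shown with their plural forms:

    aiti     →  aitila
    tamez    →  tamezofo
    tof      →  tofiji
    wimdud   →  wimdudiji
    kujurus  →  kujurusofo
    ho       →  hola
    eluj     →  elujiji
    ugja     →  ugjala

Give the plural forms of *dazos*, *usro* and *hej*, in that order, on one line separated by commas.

The suffix is conditioned by the final sound: -ofo when the stem ends in a sibilant (*tamez*, *kujurus*); -iji when the stem ends in a non-sibilant consonant (*tof*, *wimdud*, *eluj*); -la when the stem ends in a vowel (*aiti*, *ho*, *ugja*).
Since the final sound of *dazos* is /s/ (a sibilant), it takes -ofo, giving *dazosofo*.
Since the final sound of *usro* is /o/ (a vowel), it takes -la, giving *usrola*.
Since the final sound of *hej* is /j/ (a non-sibilant consonant), it takes -iji, giving *hejiji*.

dazosofo, usrola, hejiji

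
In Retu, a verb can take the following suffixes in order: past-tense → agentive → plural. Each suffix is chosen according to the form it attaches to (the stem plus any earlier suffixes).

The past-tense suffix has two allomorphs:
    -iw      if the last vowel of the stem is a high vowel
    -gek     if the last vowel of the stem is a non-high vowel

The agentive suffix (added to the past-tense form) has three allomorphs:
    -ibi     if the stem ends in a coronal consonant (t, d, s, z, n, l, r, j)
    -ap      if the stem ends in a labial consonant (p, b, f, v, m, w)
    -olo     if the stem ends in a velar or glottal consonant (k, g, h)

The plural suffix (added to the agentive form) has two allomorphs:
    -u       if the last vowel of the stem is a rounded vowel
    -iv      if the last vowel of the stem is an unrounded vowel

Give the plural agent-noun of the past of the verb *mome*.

The last vowel of *mome* is /e/, which is a non-high vowel, so the past-tense suffix is -gek, giving *momegek*.
The past-tense form *momegek*: final consonant = /k/, velar/glottal → -olo → *momegekolo*.
The last vowel of the agentive form *momegekolo* is /o/, which is a rounded vowel, so the plural suffix is -u, giving *momegekolou*.

momegekolou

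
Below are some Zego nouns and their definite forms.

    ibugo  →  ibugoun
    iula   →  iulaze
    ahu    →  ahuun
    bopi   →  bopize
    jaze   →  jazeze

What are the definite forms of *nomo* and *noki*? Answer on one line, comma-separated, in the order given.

Looking at the last vowel of each stem: -un when the last vowel of the stem is a rounded vowel (*ibugo*, *ahu*); -ze when the last vowel of the stem is an unrounded vowel (*iula*, *bopi*, *jaze*).
*nomo*: last vowel = /o/, a rounded vowel → -un → *nomoun*.
*noki* — last vowel /i/ (an unrounded vowel) → -ze → *nokize*.

nomoun, nokize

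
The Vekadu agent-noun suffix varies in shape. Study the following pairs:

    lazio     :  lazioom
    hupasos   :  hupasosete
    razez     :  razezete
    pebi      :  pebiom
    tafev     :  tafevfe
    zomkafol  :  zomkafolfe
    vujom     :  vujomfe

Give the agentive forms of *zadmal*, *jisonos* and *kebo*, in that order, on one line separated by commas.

zadmalfe, jisonosete, keboom

The suffix is conditioned by the final sound: -ete when the stem ends in a sibilant (*hupasos*, *razez*); -fe when the stem ends in a non-sibilant consonant (*tafev*, *zomkafol*, *vujom*); -om when the stem ends in a vowel (*lazio*, *pebi*).
*zadmal*: final sound = /l/, a non-sibilant consonant → -fe → *zadmalfe*.
*jisonos*: final sound = /s/, a sibilant → -ete → *jisonosete*.
*kebo*: final sound = /o/, a vowel → -om → *keboom*.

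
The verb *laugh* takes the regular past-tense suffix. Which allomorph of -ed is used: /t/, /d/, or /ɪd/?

The stem *laugh* ends in a voiceless consonant other than /t/.
The -ed suffix is realized as /ɪd/ after /t, d/; as /t/ after other voiceless consonants; and as /d/ after other voiced sounds.
So -ed on *laugh* is pronounced /t/.

/t/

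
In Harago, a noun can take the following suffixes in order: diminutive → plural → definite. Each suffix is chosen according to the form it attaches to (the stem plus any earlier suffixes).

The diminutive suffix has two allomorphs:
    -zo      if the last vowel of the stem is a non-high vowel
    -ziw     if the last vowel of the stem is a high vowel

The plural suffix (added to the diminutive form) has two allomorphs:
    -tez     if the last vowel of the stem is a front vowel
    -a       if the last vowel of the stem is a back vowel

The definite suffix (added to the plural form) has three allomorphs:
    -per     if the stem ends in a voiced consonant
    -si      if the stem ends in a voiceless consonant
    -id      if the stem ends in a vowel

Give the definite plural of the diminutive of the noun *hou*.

The last vowel of *hou* is /u/, which is a high vowel, so the diminutive suffix is -ziw, giving *houziw*.
The last vowel of the diminutive form *houziw* is /i/, which is a front vowel, so the plural suffix is -tez, giving *houziwtez*.
The final sound of the plural form *houziwtez* is /z/, which is a voiced consonant, so the definite suffix is -per, giving *houziwtezper*.

houziwtezper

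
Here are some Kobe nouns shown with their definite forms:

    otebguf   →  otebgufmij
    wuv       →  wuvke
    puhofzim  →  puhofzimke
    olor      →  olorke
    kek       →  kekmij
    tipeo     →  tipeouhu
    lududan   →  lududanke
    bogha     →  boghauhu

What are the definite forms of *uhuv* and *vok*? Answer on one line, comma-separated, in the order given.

The pattern is voicing of the final sound: -mij when the stem ends in a voiceless consonant (*otebguf*, *kek*); -ke when the stem ends in a voiced consonant (*wuv*, *puhofzim*, *olor*, *lududan*); -uhu when the stem ends in a vowel (*tipeo*, *bogha*).
*uhuv*: final sound = /v/, a voiced consonant → -ke → *uhuvke*.
The final sound of *vok* is /k/, which is a voiceless consonant, so the suffix is -mij, giving *vokmij*.

uhuvke, vokmij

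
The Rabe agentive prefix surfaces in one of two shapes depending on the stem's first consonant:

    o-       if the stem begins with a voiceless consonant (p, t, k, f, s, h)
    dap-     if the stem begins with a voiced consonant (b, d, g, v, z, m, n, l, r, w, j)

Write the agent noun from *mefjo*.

The first consonant of *mefjo* is /m/, which is voiced, so the prefix is dap-, giving *dapmefjo*.

dapmefjo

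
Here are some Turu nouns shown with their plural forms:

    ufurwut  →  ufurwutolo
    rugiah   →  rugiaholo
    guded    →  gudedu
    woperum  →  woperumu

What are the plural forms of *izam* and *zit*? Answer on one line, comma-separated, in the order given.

izamu, zitolo

The pattern is voicing of the final consonant: -olo when the stem ends in a voiceless consonant (*ufurwut*, *rugiah*); -u when the stem ends in a voiced consonant (*guded*, *woperum*).
*izam* — final consonant /m/ (voiced) → -u → *izamu*.
*zit* — final consonant /t/ (voiceless) → -olo → *zitolo*.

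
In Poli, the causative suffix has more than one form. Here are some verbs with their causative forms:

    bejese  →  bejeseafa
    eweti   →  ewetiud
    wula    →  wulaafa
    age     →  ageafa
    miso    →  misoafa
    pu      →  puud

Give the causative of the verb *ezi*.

eziud

The suffix is conditioned by the last vowel: -ud when the last vowel of the stem is a high vowel (*eweti*, *pu*); -afa when the last vowel of the stem is a non-high vowel (*bejese*, *wula*, *age*, *miso*).
*ezi*: last vowel = /i/, a high vowel → -ud → *eziud*.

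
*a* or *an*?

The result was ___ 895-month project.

an

The indefinite article is chosen by the initial *sound* of the following word, not its spelling.
The number *895* is spoken "eight hundred …", beginning with /eɪt/ — a vowel sound.
So the article is *an*: The result was an 895-month project.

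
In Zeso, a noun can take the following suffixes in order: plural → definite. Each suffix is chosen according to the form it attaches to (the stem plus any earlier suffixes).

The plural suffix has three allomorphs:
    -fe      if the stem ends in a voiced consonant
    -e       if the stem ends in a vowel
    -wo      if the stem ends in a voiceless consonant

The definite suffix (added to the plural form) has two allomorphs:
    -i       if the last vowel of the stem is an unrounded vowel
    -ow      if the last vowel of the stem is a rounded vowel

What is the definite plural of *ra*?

raei

Since the final sound of *ra* is /a/ (a vowel), it takes -e, giving *rae*.
The plural form *rae* — last vowel /e/ (an unrounded vowel) → -i → *raei*.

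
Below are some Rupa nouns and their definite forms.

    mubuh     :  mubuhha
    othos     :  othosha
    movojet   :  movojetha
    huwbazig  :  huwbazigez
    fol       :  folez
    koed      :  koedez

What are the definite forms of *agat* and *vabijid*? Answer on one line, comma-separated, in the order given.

The suffix is conditioned by the final consonant: -ha when the stem ends in a voiceless consonant (*mubuh*, *othos*, *movojet*); -ez when the stem ends in a voiced consonant (*huwbazig*, *fol*, *koed*).
Since the final consonant of *agat* is /t/ (voiceless), it takes -ha, giving *agatha*.
Since the final consonant of *vabijid* is /d/ (voiced), it takes -ez, giving *vabijidez*.

agatha, vabijidez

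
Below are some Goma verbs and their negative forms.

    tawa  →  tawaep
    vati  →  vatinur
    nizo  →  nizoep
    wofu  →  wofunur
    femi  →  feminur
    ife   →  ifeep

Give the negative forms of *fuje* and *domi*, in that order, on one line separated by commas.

The alternation tracks the last vowel of the stem — -nur when the last vowel of the stem is a high vowel (*vati*, *wofu*, *femi*); -ep when the last vowel of the stem is a non-high vowel (*tawa*, *nizo*, *ife*).
*fuje*: last vowel = /e/, a non-high vowel → -ep → *fujeep*.
*domi* — last vowel /i/ (a high vowel) → -nur → *dominur*.

fujeep, dominur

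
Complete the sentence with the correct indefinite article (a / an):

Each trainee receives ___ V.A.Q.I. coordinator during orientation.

The indefinite article is chosen by the initial *sound* of the following word, not its spelling.
The initialism *V.A.Q.I.* is read letter by letter; the first letter, V, is pronounced /viː/, which begins with a consonant sound.
So the article is *a*: Each trainee receives a V.A.Q.I. coordinator during orientation.

a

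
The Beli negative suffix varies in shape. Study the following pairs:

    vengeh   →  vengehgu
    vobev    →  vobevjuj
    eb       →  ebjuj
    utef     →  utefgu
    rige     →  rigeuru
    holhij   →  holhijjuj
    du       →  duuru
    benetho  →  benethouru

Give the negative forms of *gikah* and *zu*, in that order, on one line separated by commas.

The suffix is conditioned by the final sound: -gu when the stem ends in a voiceless consonant (*vengeh*, *utef*); -juj when the stem ends in a voiced consonant (*vobev*, *eb*, *holhij*); -uru when the stem ends in a vowel (*rige*, *du*, *benetho*).
Since the final sound of *gikah* is /h/ (a voiceless consonant), it takes -gu, giving *gikahgu*.
The final sound of *zu* is /u/, which is a vowel, so the suffix is -uru, giving *zuuru*.

gikahgu, zuuru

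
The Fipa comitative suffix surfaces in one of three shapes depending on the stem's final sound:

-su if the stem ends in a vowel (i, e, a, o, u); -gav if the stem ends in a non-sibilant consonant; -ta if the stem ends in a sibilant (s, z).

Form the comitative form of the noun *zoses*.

Since the final sound of *zoses* is /s/ (a sibilant), it takes -ta, giving *zosesta*.

zosesta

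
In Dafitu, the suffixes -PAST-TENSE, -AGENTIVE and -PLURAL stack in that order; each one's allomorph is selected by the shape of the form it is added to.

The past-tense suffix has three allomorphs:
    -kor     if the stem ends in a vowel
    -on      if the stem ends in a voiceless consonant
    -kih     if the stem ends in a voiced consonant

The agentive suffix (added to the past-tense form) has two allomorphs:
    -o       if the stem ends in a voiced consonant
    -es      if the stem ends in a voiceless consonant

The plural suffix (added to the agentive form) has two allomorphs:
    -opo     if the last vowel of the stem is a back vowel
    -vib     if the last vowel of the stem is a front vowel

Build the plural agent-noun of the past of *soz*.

Since the final sound of *soz* is /z/ (a voiced consonant), it takes -kih, giving *sozkih*.
Since the final consonant of the past-tense form *sozkih* is /h/ (voiceless), it takes -es, giving *sozkihes*.
The agentive form *sozkihes* — last vowel /e/ (a front vowel) → -vib → *sozkihesvib*.

sozkihesvib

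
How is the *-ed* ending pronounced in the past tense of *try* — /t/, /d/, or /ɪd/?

/d/

The stem *try* ends in a voiced sound other than /d/.
The -ed suffix is realized as /ɪd/ after /t, d/; as /t/ after other voiceless consonants; and as /d/ after other voiced sounds.
So -ed on *try* is pronounced /d/.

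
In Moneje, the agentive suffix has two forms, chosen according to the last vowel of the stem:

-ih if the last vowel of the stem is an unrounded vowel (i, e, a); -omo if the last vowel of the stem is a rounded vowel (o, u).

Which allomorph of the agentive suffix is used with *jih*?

-ih

The last vowel of *jih* is /i/, which is an unrounded vowel, so the suffix is -ih.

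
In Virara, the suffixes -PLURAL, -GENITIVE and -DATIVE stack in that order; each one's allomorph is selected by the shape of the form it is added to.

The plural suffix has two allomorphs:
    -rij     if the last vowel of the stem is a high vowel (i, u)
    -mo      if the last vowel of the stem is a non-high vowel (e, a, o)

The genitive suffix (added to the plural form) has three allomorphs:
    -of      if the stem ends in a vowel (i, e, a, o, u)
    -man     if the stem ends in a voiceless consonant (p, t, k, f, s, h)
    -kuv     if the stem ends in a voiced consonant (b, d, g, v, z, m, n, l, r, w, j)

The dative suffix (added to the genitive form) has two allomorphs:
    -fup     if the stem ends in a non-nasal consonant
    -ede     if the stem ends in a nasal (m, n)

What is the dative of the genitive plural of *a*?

amooffup

*a*: last vowel = /a/, a non-high vowel → -mo → *amo*.
The plural form *amo* — final sound /o/ (a vowel) → -of → *amoof*.
The final consonant of the genitive form *amoof* is /f/, which is non-nasal, so the dative suffix is -fup, giving *amooffup*.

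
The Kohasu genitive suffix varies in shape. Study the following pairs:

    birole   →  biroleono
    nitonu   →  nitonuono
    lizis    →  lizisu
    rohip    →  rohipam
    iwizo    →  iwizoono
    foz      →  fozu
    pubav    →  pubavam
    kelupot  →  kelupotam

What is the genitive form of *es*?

The alternation tracks the final sound of the stem — -u when the stem ends in a sibilant (*lizis*, *foz*); -am when the stem ends in a non-sibilant consonant (*rohip*, *pubav*, *kelupot*); -ono when the stem ends in a vowel (*birole*, *nitonu*, *iwizo*).
Since the final sound of *es* is /s/ (a sibilant), it takes -u, giving *esu*.

esu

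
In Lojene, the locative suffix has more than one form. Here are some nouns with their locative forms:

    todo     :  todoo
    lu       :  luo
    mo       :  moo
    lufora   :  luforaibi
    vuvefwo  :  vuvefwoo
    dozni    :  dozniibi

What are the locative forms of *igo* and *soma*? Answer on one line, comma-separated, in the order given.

igoo, somaibi

Looking at the last vowel of each stem: -o when the last vowel of the stem is a rounded vowel (*todo*, *lu*, *mo*, *vuvefwo*); -ibi when the last vowel of the stem is an unrounded vowel (*lufora*, *dozni*).
*igo* — last vowel /o/ (a rounded vowel) → -o → *igoo*.
The last vowel of *soma* is /a/, which is an unrounded vowel, so the suffix is -ibi, giving *somaibi*.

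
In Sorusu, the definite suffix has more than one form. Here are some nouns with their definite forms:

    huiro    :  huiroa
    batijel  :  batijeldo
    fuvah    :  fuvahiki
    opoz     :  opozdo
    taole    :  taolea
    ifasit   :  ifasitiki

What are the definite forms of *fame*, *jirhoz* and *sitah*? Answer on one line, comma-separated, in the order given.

famea, jirhozdo, sitahiki

The pattern is voicing of the final sound: -iki when the stem ends in a voiceless consonant (*fuvah*, *ifasit*); -do when the stem ends in a voiced consonant (*batijel*, *opoz*); -a when the stem ends in a vowel (*huiro*, *taole*).
The final sound of *fame* is /e/, which is a vowel, so the suffix is -a, giving *famea*.
*jirhoz*: final sound = /z/, a voiced consonant → -do → *jirhozdo*.
*sitah* — final sound /h/ (a voiceless consonant) → -iki → *sitahiki*.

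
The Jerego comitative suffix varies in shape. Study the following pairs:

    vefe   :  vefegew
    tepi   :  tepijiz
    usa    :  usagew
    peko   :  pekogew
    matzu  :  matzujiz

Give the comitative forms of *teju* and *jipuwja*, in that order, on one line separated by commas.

tejujiz, jipuwjagew

The alternation tracks the last vowel of the stem — -jiz when the last vowel of the stem is a high vowel (*tepi*, *matzu*); -gew when the last vowel of the stem is a non-high vowel (*vefe*, *usa*, *peko*).
*teju* — last vowel /u/ (a high vowel) → -jiz → *tejujiz*.
The last vowel of *jipuwja* is /a/, which is a non-high vowel, so the suffix is -gew, giving *jipuwjagew*.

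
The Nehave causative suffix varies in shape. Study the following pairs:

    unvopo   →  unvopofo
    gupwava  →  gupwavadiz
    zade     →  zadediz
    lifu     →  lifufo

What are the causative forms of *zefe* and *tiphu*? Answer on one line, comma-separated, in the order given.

The pattern is rounding harmony: -fo when the last vowel of the stem is a rounded vowel (*unvopo*, *lifu*); -diz when the last vowel of the stem is an unrounded vowel (*gupwava*, *zade*).
Since the last vowel of *zefe* is /e/ (an unrounded vowel), it takes -diz, giving *zefediz*.
The last vowel of *tiphu* is /u/, which is a rounded vowel, so the suffix is -fo, giving *tiphufo*.

zefediz, tiphufo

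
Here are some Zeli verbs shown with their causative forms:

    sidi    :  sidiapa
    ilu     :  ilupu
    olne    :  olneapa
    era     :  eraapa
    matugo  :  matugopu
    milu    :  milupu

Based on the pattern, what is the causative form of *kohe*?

The pattern is rounding harmony: -pu when the last vowel of the stem is a rounded vowel (*ilu*, *matugo*, *milu*); -apa when the last vowel of the stem is an unrounded vowel (*sidi*, *olne*, *era*).
Since the last vowel of *kohe* is /e/ (an unrounded vowel), it takes -apa, giving *koheapa*.

koheapa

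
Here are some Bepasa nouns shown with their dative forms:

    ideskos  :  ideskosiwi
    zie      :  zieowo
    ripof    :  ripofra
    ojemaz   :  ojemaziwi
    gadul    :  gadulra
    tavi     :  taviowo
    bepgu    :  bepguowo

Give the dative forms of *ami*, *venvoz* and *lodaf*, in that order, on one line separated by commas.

amiowo, venvoziwi, lodafra

Looking at the final sound of each stem: -iwi when the stem ends in a sibilant (*ideskos*, *ojemaz*); -ra when the stem ends in a non-sibilant consonant (*ripof*, *gadul*); -owo when the stem ends in a vowel (*zie*, *tavi*, *bepgu*).
*ami* — final sound /i/ (a vowel) → -owo → *amiowo*.
Since the final sound of *venvoz* is /z/ (a sibilant), it takes -iwi, giving *venvoziwi*.
Since the final sound of *lodaf* is /f/ (a non-sibilant consonant), it takes -ra, giving *lodafra*.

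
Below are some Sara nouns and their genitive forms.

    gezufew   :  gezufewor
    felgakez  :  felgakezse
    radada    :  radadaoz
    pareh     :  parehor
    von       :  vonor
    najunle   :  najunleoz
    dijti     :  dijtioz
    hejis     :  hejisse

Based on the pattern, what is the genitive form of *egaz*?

egazse

The suffix is conditioned by the final sound: -se when the stem ends in a sibilant (*felgakez*, *hejis*); -or when the stem ends in a non-sibilant consonant (*gezufew*, *pareh*, *von*); -oz when the stem ends in a vowel (*radada*, *najunle*, *dijti*).
Since the final sound of *egaz* is /z/ (a sibilant), it takes -se, giving *egazse*.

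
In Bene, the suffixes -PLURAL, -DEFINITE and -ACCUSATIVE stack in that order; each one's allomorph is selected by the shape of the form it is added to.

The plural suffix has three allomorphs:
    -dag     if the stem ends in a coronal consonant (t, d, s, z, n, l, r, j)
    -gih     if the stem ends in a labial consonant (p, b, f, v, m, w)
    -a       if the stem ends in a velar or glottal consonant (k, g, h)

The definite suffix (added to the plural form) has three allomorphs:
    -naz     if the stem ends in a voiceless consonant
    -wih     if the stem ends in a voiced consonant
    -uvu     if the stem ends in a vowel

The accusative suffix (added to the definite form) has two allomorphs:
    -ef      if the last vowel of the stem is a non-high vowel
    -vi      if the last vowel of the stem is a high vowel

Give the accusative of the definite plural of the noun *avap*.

*avap*: final consonant = /p/, labial → -gih → *avapgih*.
Since the final sound of the plural form *avapgih* is /h/ (a voiceless consonant), it takes -naz, giving *avapgihnaz*.
Since the last vowel of the definite form *avapgihnaz* is /a/ (a non-high vowel), it takes -ef, giving *avapgihnazef*.

avapgihnazef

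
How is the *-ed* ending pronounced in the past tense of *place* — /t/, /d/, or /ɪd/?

The stem *place* ends in a voiceless consonant other than /t/.
The -ed suffix is realized as /ɪd/ after /t, d/; as /t/ after other voiceless consonants; and as /d/ after other voiced sounds.
So -ed on *place* is pronounced /t/.

/t/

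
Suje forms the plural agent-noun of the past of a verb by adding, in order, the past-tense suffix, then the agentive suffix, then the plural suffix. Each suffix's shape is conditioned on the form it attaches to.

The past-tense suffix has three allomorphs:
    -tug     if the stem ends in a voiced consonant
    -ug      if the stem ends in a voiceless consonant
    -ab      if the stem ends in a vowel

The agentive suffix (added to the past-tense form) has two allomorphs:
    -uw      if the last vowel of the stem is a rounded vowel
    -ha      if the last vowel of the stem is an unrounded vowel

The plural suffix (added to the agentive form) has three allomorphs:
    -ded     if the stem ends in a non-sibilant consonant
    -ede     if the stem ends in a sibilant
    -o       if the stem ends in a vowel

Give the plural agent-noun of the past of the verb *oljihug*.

oljihugtuguwded

Since the final sound of *oljihug* is /g/ (a voiced consonant), it takes -tug, giving *oljihugtug*.
Since the last vowel of the past-tense form *oljihugtug* is /u/ (a rounded vowel), it takes -uw, giving *oljihugtuguw*.
The agentive form *oljihugtuguw*: final sound = /w/, a non-sibilant consonant → -ded → *oljihugtuguwded*.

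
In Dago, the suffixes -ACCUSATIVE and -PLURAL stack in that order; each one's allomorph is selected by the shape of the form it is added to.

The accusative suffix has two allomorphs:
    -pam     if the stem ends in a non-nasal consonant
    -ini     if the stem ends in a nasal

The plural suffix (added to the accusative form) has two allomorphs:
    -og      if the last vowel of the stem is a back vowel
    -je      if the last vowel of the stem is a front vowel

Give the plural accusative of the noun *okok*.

okokpamog

*okok* — final consonant /k/ (non-nasal) → -pam → *okokpam*.
The accusative form *okokpam* — last vowel /a/ (a back vowel) → -og → *okokpamog*.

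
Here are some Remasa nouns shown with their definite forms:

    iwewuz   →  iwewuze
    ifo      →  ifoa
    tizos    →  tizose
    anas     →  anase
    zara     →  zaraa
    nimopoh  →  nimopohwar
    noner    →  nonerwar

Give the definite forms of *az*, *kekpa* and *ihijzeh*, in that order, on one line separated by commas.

The suffix is conditioned by the final sound: -e when the stem ends in a sibilant (*iwewuz*, *tizos*, *anas*); -war when the stem ends in a non-sibilant consonant (*nimopoh*, *noner*); -a when the stem ends in a vowel (*ifo*, *zara*).
Since the final sound of *az* is /z/ (a sibilant), it takes -e, giving *aze*.
*kekpa* — final sound /a/ (a vowel) → -a → *kekpaa*.
*ihijzeh* — final sound /h/ (a non-sibilant consonant) → -war → *ihijzehwar*.

aze, kekpaa, ihijzehwar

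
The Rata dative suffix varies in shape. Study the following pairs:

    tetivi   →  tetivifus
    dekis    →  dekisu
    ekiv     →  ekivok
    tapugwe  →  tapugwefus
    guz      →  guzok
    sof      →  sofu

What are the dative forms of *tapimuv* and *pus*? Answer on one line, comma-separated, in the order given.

tapimuvok, pusu

The alternation tracks the final sound of the stem — -u when the stem ends in a voiceless consonant (*dekis*, *sof*); -ok when the stem ends in a voiced consonant (*ekiv*, *guz*); -fus when the stem ends in a vowel (*tetivi*, *tapugwe*).
*tapimuv*: final sound = /v/, a voiced consonant → -ok → *tapimuvok*.
*pus*: final sound = /s/, a voiceless consonant → -u → *pusu*.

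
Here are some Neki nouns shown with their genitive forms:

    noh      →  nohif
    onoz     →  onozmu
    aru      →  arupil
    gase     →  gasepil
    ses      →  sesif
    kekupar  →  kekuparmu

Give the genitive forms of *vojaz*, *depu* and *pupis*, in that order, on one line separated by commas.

vojazmu, depupil, pupisif

The suffix is conditioned by the final sound: -if when the stem ends in a voiceless consonant (*noh*, *ses*); -mu when the stem ends in a voiced consonant (*onoz*, *kekupar*); -pil when the stem ends in a vowel (*aru*, *gase*).
*vojaz*: final sound = /z/, a voiced consonant → -mu → *vojazmu*.
*depu*: final sound = /u/, a vowel → -pil → *depupil*.
*pupis*: final sound = /s/, a voiceless consonant → -if → *pupisif*.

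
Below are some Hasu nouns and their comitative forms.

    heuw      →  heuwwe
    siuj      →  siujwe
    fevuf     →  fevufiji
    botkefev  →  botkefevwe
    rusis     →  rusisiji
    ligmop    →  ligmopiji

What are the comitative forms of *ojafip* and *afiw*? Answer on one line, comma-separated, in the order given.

ojafipiji, afiwwe

The alternation tracks the final consonant of the stem — -iji when the stem ends in a voiceless consonant (*fevuf*, *rusis*, *ligmop*); -we when the stem ends in a voiced consonant (*heuw*, *siuj*, *botkefev*).
*ojafip* — final consonant /p/ (voiceless) → -iji → *ojafipiji*.
*afiw* — final consonant /w/ (voiced) → -we → *afiwwe*.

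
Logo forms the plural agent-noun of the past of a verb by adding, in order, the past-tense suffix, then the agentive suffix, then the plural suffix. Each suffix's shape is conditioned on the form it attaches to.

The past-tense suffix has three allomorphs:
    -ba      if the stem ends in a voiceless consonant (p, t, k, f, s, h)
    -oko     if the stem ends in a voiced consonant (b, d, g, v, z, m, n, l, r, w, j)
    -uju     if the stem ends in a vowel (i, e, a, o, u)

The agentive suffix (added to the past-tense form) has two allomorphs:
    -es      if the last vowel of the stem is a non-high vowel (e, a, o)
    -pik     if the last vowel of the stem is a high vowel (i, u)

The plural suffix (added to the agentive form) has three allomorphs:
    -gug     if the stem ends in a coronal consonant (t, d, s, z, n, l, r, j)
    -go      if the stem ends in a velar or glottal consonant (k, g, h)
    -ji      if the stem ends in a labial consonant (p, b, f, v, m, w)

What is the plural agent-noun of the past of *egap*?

Since the final sound of *egap* is /p/ (a voiceless consonant), it takes -ba, giving *egapba*.
The last vowel of the past-tense form *egapba* is /a/, which is a non-high vowel, so the agentive suffix is -es, giving *egapbaes*.
The final consonant of the agentive form *egapbaes* is /s/, which is coronal, so the plural suffix is -gug, giving *egapbaesgug*.

egapbaesgug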